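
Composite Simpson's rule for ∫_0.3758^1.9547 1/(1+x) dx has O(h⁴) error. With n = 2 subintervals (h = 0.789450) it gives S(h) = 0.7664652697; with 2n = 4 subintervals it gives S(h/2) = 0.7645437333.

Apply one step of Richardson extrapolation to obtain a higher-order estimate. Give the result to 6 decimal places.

r = 4: numerator weight 16, denominator 15.
16·0.7645437333 − 0.7664652697 = 11.4662344631
11.4662344631 ÷ 15 = 0.7644156309

0.764416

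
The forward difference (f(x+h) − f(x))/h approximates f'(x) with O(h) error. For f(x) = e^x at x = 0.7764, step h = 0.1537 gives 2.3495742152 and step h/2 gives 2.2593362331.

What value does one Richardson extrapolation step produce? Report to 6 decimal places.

With r = 1 the leading error scales as h^1, so the weight is 2^1 = 2.
2×2.2593362331 = 4.5186724662; subtract 2.3495742152 → 2.1690982510
Denominator 2 − 1 = 1.
(2×2.2593362331 − 2.3495742152)/(2 − 1) = 2.1690982510

2.169098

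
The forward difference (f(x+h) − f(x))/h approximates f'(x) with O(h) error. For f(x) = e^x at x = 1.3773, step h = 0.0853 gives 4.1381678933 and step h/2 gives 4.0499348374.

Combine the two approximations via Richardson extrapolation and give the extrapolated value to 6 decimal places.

Order 1 gives 2^r = 2 and 2^r − 1 = 1.
Difference of the inputs: 4.0499348374 − 4.1381678933 = -0.0882330559
Divide by 2^1 − 1 = 1: (-0.0882330559)/1 = -0.0882330559
R = 4.0499348374 − 0.0882330559 = 3.9617017815
Correction |R − A(h/2)| = 8.823e-02; gap |A(h/2) − A(h)| = 8.823e-02.

3.961702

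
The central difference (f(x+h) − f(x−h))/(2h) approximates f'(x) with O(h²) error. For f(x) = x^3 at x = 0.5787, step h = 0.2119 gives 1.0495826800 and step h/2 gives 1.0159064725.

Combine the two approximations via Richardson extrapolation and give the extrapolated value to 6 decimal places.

r = 2, so 2^r = 4.
4×1.0159064725 = 4.0636258900; subtract 1.0495826800 → 3.0140432100
Extrapolated: 3.0140432100 / 3 = 1.0046810700
Correction |R − A(h/2)| = 1.123e-02; gap |A(h/2) − A(h)| = 3.368e-02.

1.004681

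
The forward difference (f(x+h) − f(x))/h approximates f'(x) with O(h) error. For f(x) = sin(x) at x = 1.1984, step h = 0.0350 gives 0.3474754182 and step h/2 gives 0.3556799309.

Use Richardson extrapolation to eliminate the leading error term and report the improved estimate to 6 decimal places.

Order 1 gives 2^r = 2 and 2^r − 1 = 1.
A(h/2) − A(h) = 0.3556799309 − 0.3474754182 = 0.0082045127
Divide by 2^1 − 1 = 1: 0.0082045127/1 = 0.0082045127
R = 0.3556799309 + 0.0082045127 = 0.3638844436

0.363884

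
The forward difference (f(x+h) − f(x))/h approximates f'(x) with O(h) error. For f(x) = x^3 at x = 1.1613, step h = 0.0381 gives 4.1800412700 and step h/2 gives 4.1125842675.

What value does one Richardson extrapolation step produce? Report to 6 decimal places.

4.045127

Method order is 1; weight 2^1 = 2.
2×4.1125842675 = 8.2251685350; 8.2251685350 − 4.1800412700 = 4.0451272650
Denominator 2 − 1 = 1.
Extrapolated: 4.0451272650 / 1 = 4.0451272650
Gap between inputs: 6.746e-02; correction applied: −0.0674570025.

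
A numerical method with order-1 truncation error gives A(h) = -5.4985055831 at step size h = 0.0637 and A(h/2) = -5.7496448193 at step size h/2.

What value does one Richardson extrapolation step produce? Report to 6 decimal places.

With r = 1 the leading error scales as h^1, so the weight is 2^1 = 2.
A(h/2) − A(h) = -5.7496448193 − (-5.4985055831) = -0.2511392362
Correction (A(h/2) − A(h))/(2 − 1) = (-0.2511392362)/1 = -0.2511392362
R = A(h/2) + (A(h/2) − A(h))/1 = -5.7496448193 − 0.2511392362 = -6.0007840555

-6.000784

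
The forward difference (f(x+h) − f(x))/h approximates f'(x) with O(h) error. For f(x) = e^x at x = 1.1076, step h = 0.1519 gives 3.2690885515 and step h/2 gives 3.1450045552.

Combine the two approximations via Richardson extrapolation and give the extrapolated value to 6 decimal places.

Leading term ∝ h^1; use weight 2 = 2^1.
Difference of the inputs: 3.1450045552 − 3.2690885515 = -0.1240839963
Divide by 2^1 − 1 = 1: (-0.1240839963)/1 = -0.1240839963
R = 3.1450045552 − 0.1240839963 = 3.0209205589

3.020921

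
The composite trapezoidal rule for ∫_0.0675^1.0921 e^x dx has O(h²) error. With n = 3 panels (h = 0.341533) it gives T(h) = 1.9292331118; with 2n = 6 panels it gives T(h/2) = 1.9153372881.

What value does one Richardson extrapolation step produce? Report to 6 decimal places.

Order 2 gives 2^r = 4 and 2^r − 1 = 3.
4*1.9153372881 = 7.6613491524; subtract 1.9292331118 → 5.7321160406
Denominator 4 − 1 = 3.
5.7321160406 ÷ 3 = 1.9107053469
Gap between inputs: 1.390e-02; correction applied: −0.0046319412.

1.910705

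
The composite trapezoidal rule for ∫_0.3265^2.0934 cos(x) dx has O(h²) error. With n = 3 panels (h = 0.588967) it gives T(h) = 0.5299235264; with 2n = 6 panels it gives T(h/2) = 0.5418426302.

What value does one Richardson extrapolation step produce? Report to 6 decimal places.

0.545816

Order 2 gives 2^r = 4 and 2^r − 1 = 3.
Weighted: 2.1673705208 − 0.5299235264 = 1.6374469944
R = 1.6374469944/3 = 0.5458156648
Shift from A(h/2): +0.0039730346.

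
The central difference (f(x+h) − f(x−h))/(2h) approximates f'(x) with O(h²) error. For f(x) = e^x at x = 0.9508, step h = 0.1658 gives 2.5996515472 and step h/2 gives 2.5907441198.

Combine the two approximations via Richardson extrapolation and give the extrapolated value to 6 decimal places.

r = 2: numerator weight 4, denominator 3.
4 × 2.5907441198 − 2.5996515472 = 7.7633249320
(4 × 2.5907441198 − 2.5996515472)/(4 − 1) = 2.5877749773

2.587775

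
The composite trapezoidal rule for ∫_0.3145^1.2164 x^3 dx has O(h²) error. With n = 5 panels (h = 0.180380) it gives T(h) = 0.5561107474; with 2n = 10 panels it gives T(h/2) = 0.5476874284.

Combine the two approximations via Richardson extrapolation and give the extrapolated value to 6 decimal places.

0.544880

Leading term ∝ h^2; use weight 4 = 2^2.
A(h/2) − A(h) = 0.5476874284 − 0.5561107474 = -0.0084233190
Divide by 2^2 − 1 = 3: (-0.0084233190)/3 = -0.0028077730
R = A(h/2) + (A(h/2) − A(h))/3 = 0.5476874284 − 0.0028077730 = 0.5448796554
Correction |R − A(h/2)| = 2.808e-03; gap |A(h/2) − A(h)| = 8.423e-03.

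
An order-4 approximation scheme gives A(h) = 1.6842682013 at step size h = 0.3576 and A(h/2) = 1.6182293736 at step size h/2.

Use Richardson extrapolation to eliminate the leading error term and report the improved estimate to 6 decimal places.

1.613827

r = 4, so 2^r = 16.
Difference of the inputs: 1.6182293736 − 1.6842682013 = -0.0660388277
Divide by 2^4 − 1 = 15: (-0.0660388277)/15 = -0.0044025885
R = 1.6182293736 − 0.0044025885 = 1.6138267851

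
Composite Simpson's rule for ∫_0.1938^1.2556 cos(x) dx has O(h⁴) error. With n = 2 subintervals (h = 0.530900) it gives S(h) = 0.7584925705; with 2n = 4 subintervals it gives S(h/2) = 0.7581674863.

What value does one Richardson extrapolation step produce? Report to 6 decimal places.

With r = 4 the leading error scales as h^4, so the weight is 2^4 = 16.
2^4×A(h/2) = 12.1306797808; minus A(h) gives 11.3721872103.
R = 11.3721872103/15 = 0.7581458140
Correction |R − A(h/2)| = 2.167e-05; gap |A(h/2) − A(h)| = 3.251e-04.

0.758146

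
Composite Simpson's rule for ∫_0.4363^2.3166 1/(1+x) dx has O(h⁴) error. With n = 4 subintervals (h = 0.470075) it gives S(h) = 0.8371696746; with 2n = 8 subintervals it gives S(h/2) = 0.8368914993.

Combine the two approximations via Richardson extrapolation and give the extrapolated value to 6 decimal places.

0.836873

Leading term ∝ h^4; use weight 16 = 2^4.
Difference of the inputs: 0.8368914993 − 0.8371696746 = -0.0002781753
Correction (A(h/2) − A(h))/(16 − 1) = (-0.0002781753)/15 = -0.0000185450
R = A(h/2) + (A(h/2) − A(h))/15 = 0.8368914993 − 0.0000185450 = 0.8368729543
Gap between inputs: 2.782e-04; correction applied: −0.0000185450.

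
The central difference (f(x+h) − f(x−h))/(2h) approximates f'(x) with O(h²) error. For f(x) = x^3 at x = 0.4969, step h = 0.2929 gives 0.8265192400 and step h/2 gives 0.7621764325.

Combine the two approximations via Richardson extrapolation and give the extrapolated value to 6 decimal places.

0.740729

The method has order 2: 2^2 = 4.
4×0.7621764325 − 0.8265192400 = 2.2221864900
Divide by 2^2 − 1 = 3.
(4×0.7621764325 − 0.8265192400)/(4 − 1) = 0.7407288300
Shift from A(h/2): −0.0214476025.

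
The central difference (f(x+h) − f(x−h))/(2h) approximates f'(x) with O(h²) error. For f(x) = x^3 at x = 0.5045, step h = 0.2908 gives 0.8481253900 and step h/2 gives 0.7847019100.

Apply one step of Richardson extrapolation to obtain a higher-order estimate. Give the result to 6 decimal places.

With r = 2 the leading error scales as h^2, so the weight is 2^2 = 4.
Difference of the inputs: 0.7847019100 − 0.8481253900 = -0.0634234800
Divide by 2^2 − 1 = 3: (-0.0634234800)/3 = -0.0211411600
R = A(h/2) + (A(h/2) − A(h))/3 = 0.7847019100 − 0.0211411600 = 0.7635607500

0.763561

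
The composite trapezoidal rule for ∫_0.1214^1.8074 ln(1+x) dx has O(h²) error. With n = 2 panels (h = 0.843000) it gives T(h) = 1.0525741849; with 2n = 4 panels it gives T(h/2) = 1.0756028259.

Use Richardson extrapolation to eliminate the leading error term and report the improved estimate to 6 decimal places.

1.083279

r = 2: numerator weight 4, denominator 3.
4 × 1.0756028259 = 4.3024113036; 4.3024113036 − 1.0525741849 = 3.2498371187
Denominator 4 − 1 = 3.
Extrapolated: 3.2498371187 / 3 = 1.0832790396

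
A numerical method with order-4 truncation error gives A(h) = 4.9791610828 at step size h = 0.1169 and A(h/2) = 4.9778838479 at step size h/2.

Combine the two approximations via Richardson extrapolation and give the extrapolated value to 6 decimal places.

4.977799

r = 4: numerator weight 16, denominator 15.
16·4.9778838479 − 4.9791610828 = 74.6669804836
(16·4.9778838479 − 4.9791610828)/(16 − 1) = 4.9777986989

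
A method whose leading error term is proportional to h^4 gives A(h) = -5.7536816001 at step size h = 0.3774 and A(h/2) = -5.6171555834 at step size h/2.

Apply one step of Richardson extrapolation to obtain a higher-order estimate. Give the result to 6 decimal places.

-5.608054

Error is O(h^4); halving h shrinks it by 2^4 = 16.
Weighted: (-89.8744893344) − (-5.7536816001) = -84.1208077343
(16 × (-5.6171555834) − (-5.7536816001))/(16 − 1) = -5.6080538490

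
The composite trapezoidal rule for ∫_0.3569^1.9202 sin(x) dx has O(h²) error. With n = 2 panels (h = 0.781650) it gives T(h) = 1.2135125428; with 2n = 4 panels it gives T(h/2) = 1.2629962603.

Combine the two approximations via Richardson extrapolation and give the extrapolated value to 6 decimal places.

1.279491

r = 2: numerator weight 4, denominator 3.
4*1.2629962603 = 5.0519850412; 5.0519850412 − 1.2135125428 = 3.8384724984
Denominator 4 − 1 = 3.
So the Richardson estimate is 1.2794908328.
Correction |R − A(h/2)| = 1.649e-02; gap |A(h/2) − A(h)| = 4.948e-02.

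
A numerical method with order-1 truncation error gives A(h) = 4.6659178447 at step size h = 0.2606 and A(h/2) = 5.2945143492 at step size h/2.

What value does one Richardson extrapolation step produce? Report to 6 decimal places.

Order 1 gives 2^r = 2 and 2^r − 1 = 1.
A(h/2) − A(h) = 5.2945143492 − 4.6659178447 = 0.6285965045
Correction (A(h/2) − A(h))/(2 − 1) = 0.6285965045/1 = 0.6285965045
R = 5.2945143492 + 0.6285965045 = 5.9231108537

5.923111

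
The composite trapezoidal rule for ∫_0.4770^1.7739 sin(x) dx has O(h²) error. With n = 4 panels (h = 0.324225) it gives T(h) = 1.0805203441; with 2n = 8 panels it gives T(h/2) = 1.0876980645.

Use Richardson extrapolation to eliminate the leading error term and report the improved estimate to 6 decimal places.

Method order is 2; weight 2^2 = 4.
Weighted: 4.3507922580 − 1.0805203441 = 3.2702719139
3.2702719139 ÷ 3 = 1.0900906380

1.090091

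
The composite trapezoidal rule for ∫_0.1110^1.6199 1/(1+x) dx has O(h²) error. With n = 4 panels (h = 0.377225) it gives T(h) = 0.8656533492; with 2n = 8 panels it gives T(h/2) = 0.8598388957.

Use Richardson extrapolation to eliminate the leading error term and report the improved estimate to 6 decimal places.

With r = 2 the leading error scales as h^2, so the weight is 2^2 = 4.
Numerator 4×A(h/2) − A(h) = 4×0.8598388957 − 0.8656533492 = 2.5737022336
Divide by 2^2 − 1 = 3.
R = 2.5737022336/3 = 0.8579007445

0.857901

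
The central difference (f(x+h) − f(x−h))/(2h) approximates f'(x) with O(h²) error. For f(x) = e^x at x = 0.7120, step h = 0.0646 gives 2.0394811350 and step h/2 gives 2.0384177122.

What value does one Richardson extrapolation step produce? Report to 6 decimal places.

Order 2 gives 2^r = 4 and 2^r − 1 = 3.
4×2.0384177122 = 8.1536708488; 8.1536708488 − 2.0394811350 = 6.1141897138
6.1141897138 ÷ 3 = 2.0380632379
Shift from A(h/2): −0.0003544743.

2.038063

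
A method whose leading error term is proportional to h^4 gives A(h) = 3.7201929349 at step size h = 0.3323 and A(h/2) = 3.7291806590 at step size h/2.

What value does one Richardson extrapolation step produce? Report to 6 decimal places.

Order 4 gives 2^r = 16 and 2^r − 1 = 15.
Difference of the inputs: 3.7291806590 − 3.7201929349 = 0.0089877241
Correction (A(h/2) − A(h))/(16 − 1) = 0.0089877241/15 = 0.0005991816
R = 3.7291806590 + 0.0005991816 = 3.7297798406
Correction |R − A(h/2)| = 5.992e-04; gap |A(h/2) − A(h)| = 8.988e-03.

3.729780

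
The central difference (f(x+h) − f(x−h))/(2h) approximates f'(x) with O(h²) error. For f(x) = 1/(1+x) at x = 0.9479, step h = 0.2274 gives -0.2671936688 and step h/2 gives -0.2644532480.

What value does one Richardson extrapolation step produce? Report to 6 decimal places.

-0.263540

Method order is 2; weight 2^2 = 4.
A(h/2) − A(h) = -0.2644532480 − (-0.2671936688) = 0.0027404208
Correction (A(h/2) − A(h))/(4 − 1) = 0.0027404208/3 = 0.0009134736
R = -0.2644532480 + 0.0009134736 = -0.2635397744
Gap between inputs: 2.740e-03; correction applied: +0.0009134736.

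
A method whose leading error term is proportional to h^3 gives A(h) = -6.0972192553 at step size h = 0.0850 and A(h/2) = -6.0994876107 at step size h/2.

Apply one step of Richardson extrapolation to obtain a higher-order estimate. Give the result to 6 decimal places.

With r = 3 the leading error scales as h^3, so the weight is 2^3 = 8.
2^3*A(h/2) = -48.7959008856; minus A(h) gives -42.6986816303.
R = (-42.6986816303)/7 = -6.0998116615

-6.099812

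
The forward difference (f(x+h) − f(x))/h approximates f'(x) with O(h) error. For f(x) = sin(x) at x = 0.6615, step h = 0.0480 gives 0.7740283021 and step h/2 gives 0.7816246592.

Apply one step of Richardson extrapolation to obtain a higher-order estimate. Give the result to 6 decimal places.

Error is O(h^1); halving h shrinks it by 2^1 = 2.
A(h/2) − A(h) = 0.7816246592 − 0.7740283021 = 0.0075963571
Divide by 2^1 − 1 = 1: 0.0075963571/1 = 0.0075963571
R = A(h/2) + (A(h/2) − A(h))/1 = 0.7816246592 + 0.0075963571 = 0.7892210163
Gap between inputs: 7.596e-03; correction applied: +0.0075963571.

0.789221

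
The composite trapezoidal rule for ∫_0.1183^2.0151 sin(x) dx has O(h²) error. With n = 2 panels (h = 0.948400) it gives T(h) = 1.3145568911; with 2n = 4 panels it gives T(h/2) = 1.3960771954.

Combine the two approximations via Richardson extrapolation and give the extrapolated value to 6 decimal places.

Error is O(h^2); halving h shrinks it by 2^2 = 4.
4×1.3960771954 = 5.5843087816; subtract 1.3145568911 → 4.2697518905
Extrapolated: 4.2697518905 / 3 = 1.4232506302

1.423251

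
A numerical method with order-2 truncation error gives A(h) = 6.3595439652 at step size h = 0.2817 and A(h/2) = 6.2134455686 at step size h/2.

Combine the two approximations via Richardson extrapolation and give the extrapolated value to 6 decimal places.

Error is O(h^2); halving h shrinks it by 2^2 = 4.
Weighted: 24.8537822744 − 6.3595439652 = 18.4942383092
Divide by 2^2 − 1 = 3.
R = 18.4942383092/3 = 6.1647461031

6.164746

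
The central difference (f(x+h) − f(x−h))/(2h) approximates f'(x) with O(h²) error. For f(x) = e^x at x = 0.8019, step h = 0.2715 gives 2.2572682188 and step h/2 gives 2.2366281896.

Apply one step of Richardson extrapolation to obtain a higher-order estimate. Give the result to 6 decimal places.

2.229748

With r = 2 the leading error scales as h^2, so the weight is 2^2 = 4.
Weighted: 8.9465127584 − 2.2572682188 = 6.6892445396
(4×2.2366281896 − 2.2572682188)/(4 − 1) = 2.2297481799
Gap between inputs: 2.064e-02; correction applied: −0.0068800097.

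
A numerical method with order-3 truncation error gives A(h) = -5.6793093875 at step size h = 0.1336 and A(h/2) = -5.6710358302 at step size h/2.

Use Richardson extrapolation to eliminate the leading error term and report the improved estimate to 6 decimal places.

-5.669854

Method order is 3; weight 2^3 = 8.
Weighted: (-45.3682866416) − (-5.6793093875) = -39.6889772541
R = (-39.6889772541)/7 = -5.6698538934
Shift from A(h/2): +0.0011819368.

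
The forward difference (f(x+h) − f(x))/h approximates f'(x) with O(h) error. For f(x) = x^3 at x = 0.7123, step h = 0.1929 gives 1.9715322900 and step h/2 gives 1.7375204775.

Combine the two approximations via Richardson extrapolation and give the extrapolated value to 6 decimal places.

With r = 1 the leading error scales as h^1, so the weight is 2^1 = 2.
2 × 1.7375204775 = 3.4750409550; subtract 1.9715322900 → 1.5035086650
R = 1.5035086650/1 = 1.5035086650

1.503509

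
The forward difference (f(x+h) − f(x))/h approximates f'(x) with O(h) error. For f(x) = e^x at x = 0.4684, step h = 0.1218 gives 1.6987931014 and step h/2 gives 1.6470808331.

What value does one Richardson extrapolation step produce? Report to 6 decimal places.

Method order is 1; weight 2^1 = 2.
Top: 2(1.6470808331) − (1.6987931014) = 1.5953685648
Extrapolated: 1.5953685648 / 1 = 1.5953685648
Correction |R − A(h/2)| = 5.171e-02; gap |A(h/2) − A(h)| = 5.171e-02.

1.595369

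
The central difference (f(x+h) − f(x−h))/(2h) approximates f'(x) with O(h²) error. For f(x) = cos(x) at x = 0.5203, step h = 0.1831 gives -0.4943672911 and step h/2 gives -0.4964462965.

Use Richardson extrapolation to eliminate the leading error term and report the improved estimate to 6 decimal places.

r = 2, so 2^r = 4.
4×(-0.4964462965) = -1.9857851860; (-1.9857851860) − (-0.4943672911) = -1.4914178949
Extrapolated: (-1.4914178949) / 3 = -0.4971392983

-0.497139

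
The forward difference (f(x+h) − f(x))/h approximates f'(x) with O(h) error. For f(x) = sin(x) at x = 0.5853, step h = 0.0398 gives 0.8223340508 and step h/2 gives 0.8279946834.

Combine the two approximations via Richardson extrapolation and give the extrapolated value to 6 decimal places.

Method order is 1; weight 2^1 = 2.
2 × 0.8279946834 = 1.6559893668; 1.6559893668 − 0.8223340508 = 0.8336553160
0.8336553160 ÷ 1 = 0.8336553160

0.833655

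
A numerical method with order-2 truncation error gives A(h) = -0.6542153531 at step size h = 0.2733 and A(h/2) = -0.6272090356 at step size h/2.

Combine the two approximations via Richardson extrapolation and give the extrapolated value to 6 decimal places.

r = 2, so 2^r = 4.
Weighted: (-2.5088361424) − (-0.6542153531) = -1.8546207893
Divide by 2^2 − 1 = 3.
So the Richardson estimate is -0.6182069298.

-0.618207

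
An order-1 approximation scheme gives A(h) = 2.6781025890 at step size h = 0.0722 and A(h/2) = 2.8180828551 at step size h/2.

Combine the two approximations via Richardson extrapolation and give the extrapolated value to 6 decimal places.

With r = 1 the leading error scales as h^1, so the weight is 2^1 = 2.
Numerator 2·A(h/2) − A(h) = 2·2.8180828551 − 2.6781025890 = 2.9580631212
Denominator 2 − 1 = 1.
R = 2.9580631212/1 = 2.9580631212
Gap between inputs: 1.400e-01; correction applied: +0.1399802661.

2.958063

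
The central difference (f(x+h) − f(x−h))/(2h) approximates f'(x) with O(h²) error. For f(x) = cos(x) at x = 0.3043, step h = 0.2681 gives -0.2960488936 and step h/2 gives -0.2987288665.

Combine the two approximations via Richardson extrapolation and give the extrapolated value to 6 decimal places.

The method has order 2: 2^2 = 4.
A(h/2) − A(h) = -0.2987288665 − (-0.2960488936) = -0.0026799729
Divide by 2^2 − 1 = 3: (-0.0026799729)/3 = -0.0008933243
R = -0.2987288665 − 0.0008933243 = -0.2996221908

-0.299622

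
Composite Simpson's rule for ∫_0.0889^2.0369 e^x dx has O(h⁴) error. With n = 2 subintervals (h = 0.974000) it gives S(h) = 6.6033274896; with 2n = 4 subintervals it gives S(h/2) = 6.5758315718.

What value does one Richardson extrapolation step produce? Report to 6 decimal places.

r = 4: numerator weight 16, denominator 15.
16 × 6.5758315718 = 105.2133051488; 105.2133051488 − 6.6033274896 = 98.6099776592
(16 × 6.5758315718 − 6.6033274896)/(16 − 1) = 6.5739985106
Gap between inputs: 2.750e-02; correction applied: −0.0018330612.

6.573999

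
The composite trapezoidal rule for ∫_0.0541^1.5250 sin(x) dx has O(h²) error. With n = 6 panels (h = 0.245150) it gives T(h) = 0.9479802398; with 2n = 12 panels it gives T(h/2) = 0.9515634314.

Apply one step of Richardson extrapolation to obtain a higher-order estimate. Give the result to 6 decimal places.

0.952758

Error is O(h^2); halving h shrinks it by 2^2 = 4.
Weighted: 3.8062537256 − 0.9479802398 = 2.8582734858
R = 2.8582734858/3 = 0.9527578286
Correction |R − A(h/2)| = 1.194e-03; gap |A(h/2) − A(h)| = 3.583e-03.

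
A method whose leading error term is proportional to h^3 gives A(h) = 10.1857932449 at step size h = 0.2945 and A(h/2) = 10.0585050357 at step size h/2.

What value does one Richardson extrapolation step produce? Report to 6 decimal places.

10.040321

r = 3, so 2^r = 8.
8 × 10.0585050357 = 80.4680402856; 80.4680402856 − 10.1857932449 = 70.2822470407
Extrapolated: 70.2822470407 / 7 = 10.0403210058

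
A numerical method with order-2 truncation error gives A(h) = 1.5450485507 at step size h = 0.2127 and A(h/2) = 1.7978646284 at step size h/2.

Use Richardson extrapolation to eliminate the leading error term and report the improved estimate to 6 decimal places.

1.882137

r = 2: numerator weight 4, denominator 3.
Weighted: 7.1914585136 − 1.5450485507 = 5.6464099629
Denominator 4 − 1 = 3.
Result: 1.8821366543
Shift from A(h/2): +0.0842720259.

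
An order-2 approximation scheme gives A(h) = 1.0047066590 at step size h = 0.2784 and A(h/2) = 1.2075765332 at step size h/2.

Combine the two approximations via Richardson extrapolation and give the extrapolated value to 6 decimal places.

1.275200

With r = 2 the leading error scales as h^2, so the weight is 2^2 = 4.
2^2×A(h/2) = 4.8303061328; minus A(h) gives 3.8255994738.
Extrapolated: 3.8255994738 / 3 = 1.2751998246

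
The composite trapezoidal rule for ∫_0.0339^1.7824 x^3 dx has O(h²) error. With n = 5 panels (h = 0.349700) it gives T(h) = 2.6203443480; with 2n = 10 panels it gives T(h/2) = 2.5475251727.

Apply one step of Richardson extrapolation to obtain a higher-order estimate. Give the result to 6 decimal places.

The method has order 2: 2^2 = 4.
Top: 4(2.5475251727) − (2.6203443480) = 7.5697563428
Denominator 4 − 1 = 3.
So the Richardson estimate is 2.5232521143.
Correction |R − A(h/2)| = 2.427e-02; gap |A(h/2) − A(h)| = 7.282e-02.

2.523252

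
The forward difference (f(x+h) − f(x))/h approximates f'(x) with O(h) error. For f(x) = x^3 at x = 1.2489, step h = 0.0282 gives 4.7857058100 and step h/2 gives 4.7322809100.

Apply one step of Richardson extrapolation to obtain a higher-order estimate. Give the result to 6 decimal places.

Order 1 gives 2^r = 2 and 2^r − 1 = 1.
2^1 × A(h/2) = 9.4645618200; minus A(h) gives 4.6788560100.
Denominator 2 − 1 = 1.
R = 4.6788560100/1 = 4.6788560100
Correction |R − A(h/2)| = 5.342e-02; gap |A(h/2) − A(h)| = 5.342e-02.

4.678856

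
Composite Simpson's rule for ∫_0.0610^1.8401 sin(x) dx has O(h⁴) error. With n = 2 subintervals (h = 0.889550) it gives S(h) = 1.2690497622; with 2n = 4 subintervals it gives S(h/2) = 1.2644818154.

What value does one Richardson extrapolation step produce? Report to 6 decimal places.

1.264177

Method order is 4; weight 2^4 = 16.
Numerator 16×A(h/2) − A(h) = 16×1.2644818154 − 1.2690497622 = 18.9626592842
(16×1.2644818154 − 1.2690497622)/(16 − 1) = 1.2641772856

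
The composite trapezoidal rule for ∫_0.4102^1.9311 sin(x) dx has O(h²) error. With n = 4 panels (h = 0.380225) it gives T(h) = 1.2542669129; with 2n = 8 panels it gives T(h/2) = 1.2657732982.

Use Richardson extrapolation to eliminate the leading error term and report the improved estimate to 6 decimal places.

With r = 2 the leading error scales as h^2, so the weight is 2^2 = 4.
4*1.2657732982 = 5.0630931928; subtract 1.2542669129 → 3.8088262799
Denominator 4 − 1 = 3.
3.8088262799 ÷ 3 = 1.2696087600
Correction |R − A(h/2)| = 3.835e-03; gap |A(h/2) − A(h)| = 1.151e-02.

1.269609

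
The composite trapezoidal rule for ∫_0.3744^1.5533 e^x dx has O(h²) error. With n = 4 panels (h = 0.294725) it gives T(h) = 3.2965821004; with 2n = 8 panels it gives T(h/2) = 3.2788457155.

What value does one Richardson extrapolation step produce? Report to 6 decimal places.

3.272934

Error is O(h^2); halving h shrinks it by 2^2 = 4.
Top: 4(3.2788457155) − (3.2965821004) = 9.8188007616
Denominator 4 − 1 = 3.
Result: 3.2729335872
Correction |R − A(h/2)| = 5.912e-03; gap |A(h/2) − A(h)| = 1.774e-02.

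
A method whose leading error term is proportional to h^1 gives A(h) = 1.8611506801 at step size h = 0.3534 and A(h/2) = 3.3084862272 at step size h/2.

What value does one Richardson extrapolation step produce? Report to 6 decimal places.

4.755822

Method order is 1; weight 2^1 = 2.
2 × 3.3084862272 = 6.6169724544; 6.6169724544 − 1.8611506801 = 4.7558217743
R = 4.7558217743/1 = 4.7558217743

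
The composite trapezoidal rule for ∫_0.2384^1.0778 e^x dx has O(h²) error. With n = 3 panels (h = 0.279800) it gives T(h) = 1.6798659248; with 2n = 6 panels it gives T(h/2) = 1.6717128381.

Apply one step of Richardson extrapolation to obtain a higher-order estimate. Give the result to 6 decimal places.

1.668995

Method order is 2; weight 2^2 = 4.
4*1.6717128381 = 6.6868513524; 6.6868513524 − 1.6798659248 = 5.0069854276
Extrapolated: 5.0069854276 / 3 = 1.6689951425
Gap between inputs: 8.153e-03; correction applied: −0.0027176956.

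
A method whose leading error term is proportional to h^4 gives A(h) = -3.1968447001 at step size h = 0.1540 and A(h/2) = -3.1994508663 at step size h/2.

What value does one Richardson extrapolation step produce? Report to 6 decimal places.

Error is O(h^4); halving h shrinks it by 2^4 = 16.
Numerator 16*A(h/2) − A(h) = 16*(-3.1994508663) − (-3.1968447001) = -47.9943691607
R = (-47.9943691607)/15 = -3.1996246107
Shift from A(h/2): −0.0001737444.

-3.199625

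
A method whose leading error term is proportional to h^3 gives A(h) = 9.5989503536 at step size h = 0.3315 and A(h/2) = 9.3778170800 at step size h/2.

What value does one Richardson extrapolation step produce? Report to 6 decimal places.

r = 3, so 2^r = 8.
Difference of the inputs: 9.3778170800 − 9.5989503536 = -0.2211332736
Correction (A(h/2) − A(h))/(8 − 1) = (-0.2211332736)/7 = -0.0315904677
R = A(h/2) + (A(h/2) − A(h))/7 = 9.3778170800 − 0.0315904677 = 9.3462266123

9.346227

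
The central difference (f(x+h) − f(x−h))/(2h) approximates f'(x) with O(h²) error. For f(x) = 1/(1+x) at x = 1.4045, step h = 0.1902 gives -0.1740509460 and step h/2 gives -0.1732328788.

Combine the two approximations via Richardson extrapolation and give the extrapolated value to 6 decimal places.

-0.172960

With r = 2 the leading error scales as h^2, so the weight is 2^2 = 4.
4·(-0.1732328788) = -0.6929315152; (-0.6929315152) − (-0.1740509460) = -0.5188805692
Divide by 2^2 − 1 = 3.
So the Richardson estimate is -0.1729601897.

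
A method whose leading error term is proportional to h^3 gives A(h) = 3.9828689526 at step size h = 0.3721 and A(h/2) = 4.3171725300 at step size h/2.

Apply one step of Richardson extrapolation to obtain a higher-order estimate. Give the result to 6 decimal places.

Leading term ∝ h^3; use weight 8 = 2^3.
8*4.3171725300 = 34.5373802400; subtract 3.9828689526 → 30.5545112874
Divide by 2^3 − 1 = 7.
30.5545112874 ÷ 7 = 4.3649301839
Gap between inputs: 3.343e-01; correction applied: +0.0477576539.

4.364930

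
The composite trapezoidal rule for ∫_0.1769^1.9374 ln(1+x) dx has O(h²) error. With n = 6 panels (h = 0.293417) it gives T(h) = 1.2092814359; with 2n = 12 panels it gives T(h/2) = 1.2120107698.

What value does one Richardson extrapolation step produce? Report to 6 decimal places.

With r = 2 the leading error scales as h^2, so the weight is 2^2 = 4.
A(h/2) − A(h) = 1.2120107698 − 1.2092814359 = 0.0027293339
Divide by 2^2 − 1 = 3: 0.0027293339/3 = 0.0009097780
R = A(h/2) + (A(h/2) − A(h))/3 = 1.2120107698 + 0.0009097780 = 1.2129205478

1.212921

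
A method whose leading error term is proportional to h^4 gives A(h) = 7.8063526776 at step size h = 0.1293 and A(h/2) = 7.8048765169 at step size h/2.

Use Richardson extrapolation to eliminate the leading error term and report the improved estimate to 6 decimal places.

7.804778

Error is O(h^4); halving h shrinks it by 2^4 = 16.
Top: 16(7.8048765169) − (7.8063526776) = 117.0716715928
117.0716715928 ÷ 15 = 7.8047781062
Correction |R − A(h/2)| = 9.841e-05; gap |A(h/2) − A(h)| = 1.476e-03.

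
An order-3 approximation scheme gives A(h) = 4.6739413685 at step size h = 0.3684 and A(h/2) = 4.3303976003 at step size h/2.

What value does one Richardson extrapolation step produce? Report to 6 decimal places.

Leading term ∝ h^3; use weight 8 = 2^3.
Top: 8(4.3303976003) − (4.6739413685) = 29.9692394339
Denominator 8 − 1 = 7.
29.9692394339 ÷ 7 = 4.2813199191
Shift from A(h/2): −0.0490776812.

4.281320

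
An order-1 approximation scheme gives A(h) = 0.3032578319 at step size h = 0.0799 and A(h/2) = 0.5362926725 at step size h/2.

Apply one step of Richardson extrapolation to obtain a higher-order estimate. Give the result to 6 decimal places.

0.769328

r = 1, so 2^r = 2.
2^1*A(h/2) = 1.0725853450; minus A(h) gives 0.7693275131.
(2*0.5362926725 − 0.3032578319)/(2 − 1) = 0.7693275131
Gap between inputs: 2.330e-01; correction applied: +0.2330348406.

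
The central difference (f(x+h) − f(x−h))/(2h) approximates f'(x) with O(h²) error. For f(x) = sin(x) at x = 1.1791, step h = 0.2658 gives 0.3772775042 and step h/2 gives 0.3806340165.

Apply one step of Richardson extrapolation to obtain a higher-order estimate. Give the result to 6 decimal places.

Order 2 gives 2^r = 4 and 2^r − 1 = 3.
2^2·A(h/2) = 1.5225360660; minus A(h) gives 1.1452585618.
Divide by 2^2 − 1 = 3.
(4·0.3806340165 − 0.3772775042)/(4 − 1) = 0.3817528539
Correction |R − A(h/2)| = 1.119e-03; gap |A(h/2) − A(h)| = 3.357e-03.

0.381753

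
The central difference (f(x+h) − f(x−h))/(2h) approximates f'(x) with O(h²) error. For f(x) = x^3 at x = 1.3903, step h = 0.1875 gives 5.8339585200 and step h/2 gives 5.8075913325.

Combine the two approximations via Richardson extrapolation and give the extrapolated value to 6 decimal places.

r = 2, so 2^r = 4.
4×5.8075913325 = 23.2303653300; subtract 5.8339585200 → 17.3964068100
(4×5.8075913325 − 5.8339585200)/(4 − 1) = 5.7988022700

5.798802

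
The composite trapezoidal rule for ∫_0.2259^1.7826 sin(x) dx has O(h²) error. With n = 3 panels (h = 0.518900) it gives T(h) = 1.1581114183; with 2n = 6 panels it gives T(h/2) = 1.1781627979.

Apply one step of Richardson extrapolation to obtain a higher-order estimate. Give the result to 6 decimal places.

Leading term ∝ h^2; use weight 4 = 2^2.
Numerator 4·A(h/2) − A(h) = 4·1.1781627979 − 1.1581114183 = 3.5545397733
Denominator 4 − 1 = 3.
R = 3.5545397733/3 = 1.1848465911

1.184847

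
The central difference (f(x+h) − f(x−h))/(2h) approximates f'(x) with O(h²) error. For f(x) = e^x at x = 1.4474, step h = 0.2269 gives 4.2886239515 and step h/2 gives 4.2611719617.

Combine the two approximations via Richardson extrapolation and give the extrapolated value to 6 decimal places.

4.252021

With r = 2 the leading error scales as h^2, so the weight is 2^2 = 4.
A(h/2) − A(h) = 4.2611719617 − 4.2886239515 = -0.0274519898
Divide by 2^2 − 1 = 3: (-0.0274519898)/3 = -0.0091506633
R = 4.2611719617 − 0.0091506633 = 4.2520212984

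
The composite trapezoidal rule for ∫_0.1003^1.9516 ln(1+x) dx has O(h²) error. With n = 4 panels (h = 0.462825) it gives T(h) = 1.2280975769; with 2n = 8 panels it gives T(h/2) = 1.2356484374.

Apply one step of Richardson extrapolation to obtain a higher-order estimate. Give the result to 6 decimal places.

1.238165

Method order is 2; weight 2^2 = 4.
Weighted: 4.9425937496 − 1.2280975769 = 3.7144961727
Denominator 4 − 1 = 3.
Extrapolated: 3.7144961727 / 3 = 1.2381653909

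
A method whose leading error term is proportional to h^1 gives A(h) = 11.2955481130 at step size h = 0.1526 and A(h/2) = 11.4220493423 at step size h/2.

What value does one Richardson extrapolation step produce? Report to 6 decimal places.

The method has order 1: 2^1 = 2.
A(h/2) − A(h) = 11.4220493423 − 11.2955481130 = 0.1265012293
Divide by 2^1 − 1 = 1: 0.1265012293/1 = 0.1265012293
R = A(h/2) + (A(h/2) − A(h))/1 = 11.4220493423 + 0.1265012293 = 11.5485505716
Gap between inputs: 1.265e-01; correction applied: +0.1265012293.

11.548551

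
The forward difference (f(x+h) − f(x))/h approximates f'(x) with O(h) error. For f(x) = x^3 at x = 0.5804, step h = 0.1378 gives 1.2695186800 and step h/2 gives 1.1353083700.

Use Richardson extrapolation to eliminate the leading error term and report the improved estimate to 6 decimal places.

1.001098

r = 1: numerator weight 2, denominator 1.
Weighted: 2.2706167400 − 1.2695186800 = 1.0010980600
Divide by 2^1 − 1 = 1.
So the Richardson estimate is 1.0010980600.
Shift from A(h/2): −0.1342103100.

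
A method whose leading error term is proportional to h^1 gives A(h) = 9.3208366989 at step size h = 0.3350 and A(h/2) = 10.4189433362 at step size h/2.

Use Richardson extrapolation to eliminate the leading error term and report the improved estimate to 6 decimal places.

r = 1, so 2^r = 2.
Numerator 2·A(h/2) − A(h) = 2·10.4189433362 − 9.3208366989 = 11.5170499735
11.5170499735 ÷ 1 = 11.5170499735
Gap between inputs: 1.098e+00; correction applied: +1.0981066373.

11.517050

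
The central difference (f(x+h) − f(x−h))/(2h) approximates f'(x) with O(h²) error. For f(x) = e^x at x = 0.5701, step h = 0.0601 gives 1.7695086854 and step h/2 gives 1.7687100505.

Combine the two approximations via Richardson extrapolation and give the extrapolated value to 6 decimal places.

1.768444

The method has order 2: 2^2 = 4.
Top: 4(1.7687100505) − (1.7695086854) = 5.3053315166
Extrapolated: 5.3053315166 / 3 = 1.7684438389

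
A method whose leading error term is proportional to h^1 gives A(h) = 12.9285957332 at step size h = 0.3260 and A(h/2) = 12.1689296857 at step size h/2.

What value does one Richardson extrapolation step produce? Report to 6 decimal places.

11.409264

r = 1, so 2^r = 2.
Numerator 2×A(h/2) − A(h) = 2×12.1689296857 − 12.9285957332 = 11.4092636382
Divide by 2^1 − 1 = 1.
Extrapolated: 11.4092636382 / 1 = 11.4092636382
Shift from A(h/2): −0.7596660475.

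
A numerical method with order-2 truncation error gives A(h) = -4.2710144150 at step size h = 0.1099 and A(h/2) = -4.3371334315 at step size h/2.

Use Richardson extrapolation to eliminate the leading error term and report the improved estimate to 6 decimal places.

-4.359173

The method has order 2: 2^2 = 4.
Top: 4(-4.3371334315) − (-4.2710144150) = -13.0775193110
R = (-13.0775193110)/3 = -4.3591731037
Gap between inputs: 6.612e-02; correction applied: −0.0220396722.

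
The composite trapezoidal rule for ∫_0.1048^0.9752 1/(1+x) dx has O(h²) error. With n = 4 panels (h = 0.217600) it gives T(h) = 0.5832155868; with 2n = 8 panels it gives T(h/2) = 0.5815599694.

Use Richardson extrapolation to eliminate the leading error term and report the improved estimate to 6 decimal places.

With r = 2 the leading error scales as h^2, so the weight is 2^2 = 4.
4*0.5815599694 = 2.3262398776; 2.3262398776 − 0.5832155868 = 1.7430242908
(4*0.5815599694 − 0.5832155868)/(4 − 1) = 0.5810080969
Gap between inputs: 1.656e-03; correction applied: −0.0005518725.

0.581008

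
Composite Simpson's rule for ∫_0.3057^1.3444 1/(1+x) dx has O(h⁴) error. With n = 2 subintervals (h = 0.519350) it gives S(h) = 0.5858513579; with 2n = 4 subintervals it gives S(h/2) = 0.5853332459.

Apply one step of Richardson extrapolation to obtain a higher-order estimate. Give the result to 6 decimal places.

Method order is 4; weight 2^4 = 16.
Top: 16(0.5853332459) − (0.5858513579) = 8.7794805765
Divide by 2^4 − 1 = 15.
Extrapolated: 8.7794805765 / 15 = 0.5852987051
Correction |R − A(h/2)| = 3.454e-05; gap |A(h/2) − A(h)| = 5.181e-04.

0.585299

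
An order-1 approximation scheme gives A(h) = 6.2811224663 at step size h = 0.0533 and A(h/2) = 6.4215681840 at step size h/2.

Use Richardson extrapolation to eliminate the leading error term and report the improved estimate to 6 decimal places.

6.562014

Method order is 1; weight 2^1 = 2.
2 × 6.4215681840 − 6.2811224663 = 6.5620139017
R = 6.5620139017/1 = 6.5620139017
Gap between inputs: 1.404e-01; correction applied: +0.1404457177.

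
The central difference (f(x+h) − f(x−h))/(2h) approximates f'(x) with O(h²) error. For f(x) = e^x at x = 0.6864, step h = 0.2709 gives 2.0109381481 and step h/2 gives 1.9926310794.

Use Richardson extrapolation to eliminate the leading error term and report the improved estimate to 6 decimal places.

With r = 2 the leading error scales as h^2, so the weight is 2^2 = 4.
Top: 4(1.9926310794) − (2.0109381481) = 5.9595861695
(4 × 1.9926310794 − 2.0109381481)/(4 − 1) = 1.9865287232
Shift from A(h/2): −0.0061023562.

1.986529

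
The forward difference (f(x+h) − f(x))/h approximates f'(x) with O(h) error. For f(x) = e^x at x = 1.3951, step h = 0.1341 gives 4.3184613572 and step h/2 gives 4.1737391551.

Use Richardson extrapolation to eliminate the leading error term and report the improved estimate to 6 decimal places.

r = 1, so 2^r = 2.
A(h/2) − A(h) = 4.1737391551 − 4.3184613572 = -0.1447222021
Divide by 2^1 − 1 = 1: (-0.1447222021)/1 = -0.1447222021
R = A(h/2) + (A(h/2) − A(h))/1 = 4.1737391551 − 0.1447222021 = 4.0290169530

4.029017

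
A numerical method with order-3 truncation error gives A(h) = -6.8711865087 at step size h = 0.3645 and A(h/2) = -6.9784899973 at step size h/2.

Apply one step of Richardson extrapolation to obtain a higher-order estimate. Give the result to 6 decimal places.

Method order is 3; weight 2^3 = 8.
8·(-6.9784899973) = -55.8279199784; (-55.8279199784) − (-6.8711865087) = -48.9567334697
Denominator 8 − 1 = 7.
(8·(-6.9784899973) − (-6.8711865087))/(8 − 1) = -6.9938190671

-6.993819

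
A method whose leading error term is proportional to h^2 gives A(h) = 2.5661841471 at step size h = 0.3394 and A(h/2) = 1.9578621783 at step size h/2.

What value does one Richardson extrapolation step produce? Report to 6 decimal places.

r = 2, so 2^r = 4.
Weighted: 7.8314487132 − 2.5661841471 = 5.2652645661
Divide by 2^2 − 1 = 3.
R = 5.2652645661/3 = 1.7550881887

1.755088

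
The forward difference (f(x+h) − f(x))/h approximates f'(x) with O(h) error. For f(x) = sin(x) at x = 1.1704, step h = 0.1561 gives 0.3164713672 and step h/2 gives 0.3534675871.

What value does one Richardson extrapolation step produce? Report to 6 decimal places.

Leading term ∝ h^1; use weight 2 = 2^1.
Top: 2(0.3534675871) − (0.3164713672) = 0.3904638070
(2 × 0.3534675871 − 0.3164713672)/(2 − 1) = 0.3904638070
Correction |R − A(h/2)| = 3.700e-02; gap |A(h/2) − A(h)| = 3.700e-02.

0.390464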